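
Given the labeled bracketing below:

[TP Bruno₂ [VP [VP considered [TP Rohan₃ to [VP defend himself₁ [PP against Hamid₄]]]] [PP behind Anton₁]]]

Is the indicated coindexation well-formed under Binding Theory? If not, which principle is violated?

Principle A

The two coindexed NPs are *Anton₁* and *himself₁*.
*himself₁* is an anaphor. Principle A requires it to be bound within its binding domain — the embedded TP, whose subject is Rohan₃.
Within that domain it is c-commanded by *Rohan₃*, which does not share its index.
*Anton₁* does not c-command the anaphor at all.
The anaphor is unbound in its domain → Principle A violation.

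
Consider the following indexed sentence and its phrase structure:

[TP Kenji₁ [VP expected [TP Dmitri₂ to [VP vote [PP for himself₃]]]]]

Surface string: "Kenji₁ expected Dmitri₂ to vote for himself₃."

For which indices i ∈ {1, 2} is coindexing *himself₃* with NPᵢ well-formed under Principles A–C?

{2}

*himself* is an anaphor, so Principle A applies: it must be bound in its binding domain.
Binding domain of *himself₃*: the embedded TP, whose subject is Dmitri₂.
*Kenji₁* c-commands the anaphor but is outside its binding domain → cannot satisfy Principle A.
*Dmitri₂* c-commands the anaphor within its binding domain → licit binder.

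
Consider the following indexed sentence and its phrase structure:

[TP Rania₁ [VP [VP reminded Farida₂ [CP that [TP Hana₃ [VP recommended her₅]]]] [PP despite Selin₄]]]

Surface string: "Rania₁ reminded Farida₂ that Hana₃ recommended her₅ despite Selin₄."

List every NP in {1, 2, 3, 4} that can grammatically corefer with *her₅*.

{1, 2, 4}

*her* is a pronoun, so Principle B applies: it must be free in its binding domain.
Binding domain of *her₅*: the embedded TP, whose subject is Hana₃.
*Rania₁* c-commands the pronoun but from outside its binding domain, and is not c-commanded by it → coindexation permitted.
*Farida₂* c-commands the pronoun but from outside its binding domain, and is not c-commanded by it → coindexation permitted.
*Hana₃* c-commands the pronoun within its binding domain → coindexation would violate Principle B.
*Selin₄* and the pronoun do not c-command one another → neither Principle B nor Principle C is at stake; coindexation permitted.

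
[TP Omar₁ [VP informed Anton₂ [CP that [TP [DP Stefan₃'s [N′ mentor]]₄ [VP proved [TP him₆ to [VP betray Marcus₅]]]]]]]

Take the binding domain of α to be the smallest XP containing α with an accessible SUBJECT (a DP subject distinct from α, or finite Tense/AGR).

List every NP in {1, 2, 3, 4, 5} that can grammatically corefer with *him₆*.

*him* is a pronoun, so Principle B applies: it must be free in its binding domain.
Binding domain of *him₆*: the embedded TP, whose subject is [Stefan₃'s mentor]₄.
*Omar₁* c-commands the pronoun but from outside its binding domain, and is not c-commanded by it → coindexation permitted.
*Anton₂* c-commands the pronoun but from outside its binding domain, and is not c-commanded by it → coindexation permitted.
*Stefan₃* and the pronoun do not c-command one another → neither Principle B nor Principle C is at stake; coindexation permitted.
*[Stefan₃'s mentor]₄* c-commands the pronoun within its binding domain → coindexation would violate Principle B.
*Marcus₅*: the pronoun c-commands this R-expression → coindexation would violate Principle C on *Marcus₅*.

{1, 2, 3}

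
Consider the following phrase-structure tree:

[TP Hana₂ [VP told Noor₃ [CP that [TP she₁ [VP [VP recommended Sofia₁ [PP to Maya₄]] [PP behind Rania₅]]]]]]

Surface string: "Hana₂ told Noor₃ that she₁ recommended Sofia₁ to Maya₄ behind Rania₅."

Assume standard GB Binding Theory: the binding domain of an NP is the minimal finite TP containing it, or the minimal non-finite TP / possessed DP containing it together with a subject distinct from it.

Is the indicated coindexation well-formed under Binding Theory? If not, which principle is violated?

The two coindexed NPs are *she₁* and *Sofia₁*.
*Sofia₁* is an R-expression. Principle C requires it to be free everywhere.
*she₁* c-commands it and carries the same index.
The R-expression is bound → Principle C violation.

Principle C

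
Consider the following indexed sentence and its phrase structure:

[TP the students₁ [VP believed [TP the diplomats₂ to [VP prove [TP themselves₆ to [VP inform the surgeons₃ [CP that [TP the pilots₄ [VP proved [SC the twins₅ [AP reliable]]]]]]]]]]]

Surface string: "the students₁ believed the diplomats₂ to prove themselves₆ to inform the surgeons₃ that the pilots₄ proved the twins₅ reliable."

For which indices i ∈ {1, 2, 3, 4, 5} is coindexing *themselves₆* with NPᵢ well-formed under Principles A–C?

*themselves* is an anaphor, so Principle A applies: it must be bound in its binding domain.
Binding domain of *themselves₆*: the embedded TP, whose subject is the diplomats₂.
*the students₁* c-commands the anaphor but is outside its binding domain → cannot satisfy Principle A.
*the diplomats₂* c-commands the anaphor within its binding domain → licit binder.
*the surgeons₃* does not c-command the anaphor → cannot bind it.
*the pilots₄* does not c-command the anaphor → cannot bind it.
*the twins₅* does not c-command the anaphor → cannot bind it.

{2}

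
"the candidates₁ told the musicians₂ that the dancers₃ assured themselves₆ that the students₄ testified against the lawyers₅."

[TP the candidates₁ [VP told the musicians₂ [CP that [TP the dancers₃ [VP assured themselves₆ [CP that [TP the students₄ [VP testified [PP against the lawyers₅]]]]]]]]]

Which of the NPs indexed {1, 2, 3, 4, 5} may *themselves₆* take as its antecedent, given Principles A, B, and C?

*themselves* is an anaphor, so Principle A applies: it must be bound in its binding domain.
Binding domain of *themselves₆*: the embedded TP, whose subject is the dancers₃.
*the candidates₁* c-commands the anaphor but is outside its binding domain → cannot satisfy Principle A.
*the musicians₂* c-commands the anaphor but is outside its binding domain → cannot satisfy Principle A.
*the dancers₃* c-commands the anaphor within its binding domain → licit binder.
*the students₄* does not c-command the anaphor → cannot bind it.
*the lawyers₅* does not c-command the anaphor → cannot bind it.

{3}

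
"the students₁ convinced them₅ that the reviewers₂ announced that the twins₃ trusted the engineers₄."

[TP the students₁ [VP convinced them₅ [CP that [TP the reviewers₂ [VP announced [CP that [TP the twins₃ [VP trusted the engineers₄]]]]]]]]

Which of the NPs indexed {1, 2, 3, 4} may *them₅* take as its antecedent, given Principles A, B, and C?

*them* is a pronoun, so Principle B applies: it must be free in its binding domain.
Binding domain of *them₅*: the matrix TP, whose subject is the students₁.
*the students₁* c-commands the pronoun within its binding domain → coindexation would violate Principle B.
*the reviewers₂*: the pronoun c-commands this R-expression → coindexation would violate Principle C on *the reviewers₂*.
*the twins₃*: the pronoun c-commands this R-expression → coindexation would violate Principle C on *the twins₃*.
*the engineers₄*: the pronoun c-commands this R-expression → coindexation would violate Principle C on *the engineers₄*.

none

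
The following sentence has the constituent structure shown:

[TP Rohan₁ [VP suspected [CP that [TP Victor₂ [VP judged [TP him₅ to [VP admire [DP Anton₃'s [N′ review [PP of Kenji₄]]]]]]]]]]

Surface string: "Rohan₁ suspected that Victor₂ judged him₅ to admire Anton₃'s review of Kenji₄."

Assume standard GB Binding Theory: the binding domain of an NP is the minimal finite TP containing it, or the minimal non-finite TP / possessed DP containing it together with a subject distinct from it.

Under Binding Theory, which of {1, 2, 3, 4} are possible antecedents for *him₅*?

{1}

*him* is a pronoun, so Principle B applies: it must be free in its binding domain.
Binding domain of *him₅*: the embedded TP, whose subject is Victor₂.
*Rohan₁* c-commands the pronoun but from outside its binding domain, and is not c-commanded by it → coindexation permitted.
*Victor₂* c-commands the pronoun within its binding domain → coindexation would violate Principle B.
*Anton₃*: the pronoun c-commands this R-expression → coindexation would violate Principle C on *Anton₃*.
*Kenji₄*: the pronoun c-commands this R-expression → coindexation would violate Principle C on *Kenji₄*.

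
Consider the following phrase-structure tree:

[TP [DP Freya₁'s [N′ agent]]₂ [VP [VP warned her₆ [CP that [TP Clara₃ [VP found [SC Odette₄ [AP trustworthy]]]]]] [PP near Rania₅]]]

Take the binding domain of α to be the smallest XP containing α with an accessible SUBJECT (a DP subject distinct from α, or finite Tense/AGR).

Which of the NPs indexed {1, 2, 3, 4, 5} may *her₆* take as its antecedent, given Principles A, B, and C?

{1, 5}

*her* is a pronoun, so Principle B applies: it must be free in its binding domain.
Binding domain of *her₆*: the matrix TP, whose subject is [Freya₁'s agent]₂.
*Freya₁* and the pronoun do not c-command one another → neither Principle B nor Principle C is at stake; coindexation permitted.
*[Freya₁'s agent]₂* c-commands the pronoun within its binding domain → coindexation would violate Principle B.
*Clara₃*: the pronoun c-commands this R-expression → coindexation would violate Principle C on *Clara₃*.
*Odette₄*: the pronoun c-commands this R-expression → coindexation would violate Principle C on *Odette₄*.
*Rania₅* and the pronoun do not c-command one another → neither Principle B nor Principle C is at stake; coindexation permitted.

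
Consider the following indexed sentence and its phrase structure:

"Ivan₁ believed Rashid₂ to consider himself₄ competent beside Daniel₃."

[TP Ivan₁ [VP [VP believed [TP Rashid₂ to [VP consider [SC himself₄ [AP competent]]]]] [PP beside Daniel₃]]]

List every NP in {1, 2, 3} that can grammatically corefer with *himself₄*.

{2}

*himself* is an anaphor, so Principle A applies: it must be bound in its binding domain.
Binding domain of *himself₄*: the embedded TP, whose subject is Rashid₂.
*Ivan₁* c-commands the anaphor but is outside its binding domain → cannot satisfy Principle A.
*Rashid₂* c-commands the anaphor within its binding domain → licit binder.
*Daniel₃* does not c-command the anaphor → cannot bind it.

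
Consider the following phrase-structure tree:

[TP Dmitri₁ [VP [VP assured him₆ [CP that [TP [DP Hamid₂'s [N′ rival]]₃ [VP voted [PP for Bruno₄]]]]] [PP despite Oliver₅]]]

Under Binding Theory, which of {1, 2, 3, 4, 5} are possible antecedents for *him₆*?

{5}

*him* is a pronoun, so Principle B applies: it must be free in its binding domain.
Binding domain of *him₆*: the matrix TP, whose subject is Dmitri₁.
*Dmitri₁* c-commands the pronoun within its binding domain → coindexation would violate Principle B.
*Hamid₂*: the pronoun c-commands this R-expression → coindexation would violate Principle C on *Hamid₂*.
*[Hamid₂'s rival]₃*: the pronoun c-commands this R-expression → coindexation would violate Principle C on *[Hamid₂'s rival]₃*.
*Bruno₄*: the pronoun c-commands this R-expression → coindexation would violate Principle C on *Bruno₄*.
*Oliver₅* and the pronoun do not c-command one another → neither Principle B nor Principle C is at stake; coindexation permitted.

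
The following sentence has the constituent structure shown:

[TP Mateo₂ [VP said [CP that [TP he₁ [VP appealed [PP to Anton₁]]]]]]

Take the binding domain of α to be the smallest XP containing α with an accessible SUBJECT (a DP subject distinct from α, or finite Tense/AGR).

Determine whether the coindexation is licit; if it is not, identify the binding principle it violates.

The two coindexed NPs are *he₁* and *Anton₁*.
*Anton₁* is an R-expression. Principle C requires it to be free everywhere.
*he₁* c-commands it and carries the same index.
The R-expression is bound → Principle C violation.

Principle C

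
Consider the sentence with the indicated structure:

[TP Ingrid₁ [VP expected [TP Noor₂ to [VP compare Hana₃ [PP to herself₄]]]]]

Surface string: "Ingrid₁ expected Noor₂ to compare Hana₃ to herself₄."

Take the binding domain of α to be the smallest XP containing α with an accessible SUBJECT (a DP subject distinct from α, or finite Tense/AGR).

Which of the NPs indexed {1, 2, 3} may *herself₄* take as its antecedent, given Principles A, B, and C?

{2, 3}

*herself* is an anaphor, so Principle A applies: it must be bound in its binding domain.
Binding domain of *herself₄*: the embedded TP, whose subject is Noor₂.
*Ingrid₁* c-commands the anaphor but is outside its binding domain → cannot satisfy Principle A.
*Noor₂* c-commands the anaphor within its binding domain → licit binder.
*Hana₃* c-commands the anaphor within its binding domain → licit binder.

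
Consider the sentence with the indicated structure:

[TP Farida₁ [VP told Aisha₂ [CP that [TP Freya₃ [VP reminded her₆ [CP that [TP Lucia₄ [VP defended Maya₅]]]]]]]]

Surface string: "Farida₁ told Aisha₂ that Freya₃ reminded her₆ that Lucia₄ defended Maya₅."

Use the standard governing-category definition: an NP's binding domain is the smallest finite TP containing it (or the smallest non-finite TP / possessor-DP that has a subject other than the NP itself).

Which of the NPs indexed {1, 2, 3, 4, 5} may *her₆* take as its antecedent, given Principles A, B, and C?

*her* is a pronoun, so Principle B applies: it must be free in its binding domain.
Binding domain of *her₆*: the embedded TP, whose subject is Freya₃.
*Farida₁* c-commands the pronoun but from outside its binding domain, and is not c-commanded by it → coindexation permitted.
*Aisha₂* c-commands the pronoun but from outside its binding domain, and is not c-commanded by it → coindexation permitted.
*Freya₃* c-commands the pronoun within its binding domain → coindexation would violate Principle B.
*Lucia₄*: the pronoun c-commands this R-expression → coindexation would violate Principle C on *Lucia₄*.
*Maya₅*: the pronoun c-commands this R-expression → coindexation would violate Principle C on *Maya₅*.

{1, 2}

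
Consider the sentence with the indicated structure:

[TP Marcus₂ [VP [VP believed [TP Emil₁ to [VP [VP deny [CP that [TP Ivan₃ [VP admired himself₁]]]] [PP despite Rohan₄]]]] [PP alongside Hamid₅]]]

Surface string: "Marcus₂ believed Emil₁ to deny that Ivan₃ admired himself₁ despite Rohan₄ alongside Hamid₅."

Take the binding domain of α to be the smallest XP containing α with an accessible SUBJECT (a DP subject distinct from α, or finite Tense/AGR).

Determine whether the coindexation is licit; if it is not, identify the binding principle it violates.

The two coindexed NPs are *Emil₁* and *himself₁*.
*himself₁* is an anaphor. Principle A requires it to be bound within its binding domain — the embedded TP, whose subject is Ivan₃.
Within that domain it is c-commanded by *Ivan₃*, which does not share its index.
*Emil₁* does c-command the anaphor, but from outside its binding domain.
The anaphor is unbound in its domain → Principle A violation.

Principle A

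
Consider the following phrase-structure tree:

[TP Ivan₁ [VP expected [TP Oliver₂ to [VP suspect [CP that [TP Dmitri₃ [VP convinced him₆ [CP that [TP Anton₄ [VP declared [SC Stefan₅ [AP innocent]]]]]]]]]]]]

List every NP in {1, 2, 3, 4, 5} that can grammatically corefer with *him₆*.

{1, 2}

*him* is a pronoun, so Principle B applies: it must be free in its binding domain.
Binding domain of *him₆*: the embedded TP, whose subject is Dmitri₃.
*Ivan₁* c-commands the pronoun but from outside its binding domain, and is not c-commanded by it → coindexation permitted.
*Oliver₂* c-commands the pronoun but from outside its binding domain, and is not c-commanded by it → coindexation permitted.
*Dmitri₃* c-commands the pronoun within its binding domain → coindexation would violate Principle B.
*Anton₄*: the pronoun c-commands this R-expression → coindexation would violate Principle C on *Anton₄*.
*Stefan₅*: the pronoun c-commands this R-expression → coindexation would violate Principle C on *Stefan₅*.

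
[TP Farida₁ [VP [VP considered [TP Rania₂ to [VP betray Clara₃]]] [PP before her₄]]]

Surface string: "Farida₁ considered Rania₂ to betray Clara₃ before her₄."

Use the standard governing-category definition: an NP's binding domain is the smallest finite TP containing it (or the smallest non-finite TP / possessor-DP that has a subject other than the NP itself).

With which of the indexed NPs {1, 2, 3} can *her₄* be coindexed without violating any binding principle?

*her* is a pronoun, so Principle B applies: it must be free in its binding domain.
Binding domain of *her₄*: the matrix TP, whose subject is Farida₁.
*Farida₁* c-commands the pronoun within its binding domain → coindexation would violate Principle B.
*Rania₂* and the pronoun do not c-command one another → neither Principle B nor Principle C is at stake; coindexation permitted.
*Clara₃* and the pronoun do not c-command one another → neither Principle B nor Principle C is at stake; coindexation permitted.

{2, 3}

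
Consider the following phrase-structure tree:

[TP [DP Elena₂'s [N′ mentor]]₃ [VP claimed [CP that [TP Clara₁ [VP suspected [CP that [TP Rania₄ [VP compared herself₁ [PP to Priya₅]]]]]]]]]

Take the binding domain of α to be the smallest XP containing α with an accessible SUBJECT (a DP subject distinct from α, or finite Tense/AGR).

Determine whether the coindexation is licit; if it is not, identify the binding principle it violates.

The two coindexed NPs are *Clara₁* and *herself₁*.
*herself₁* is an anaphor. Principle A requires it to be bound within its binding domain — the embedded TP, whose subject is Rania₄.
Within that domain it is c-commanded by *Rania₄*, which does not share its index.
*Clara₁* does c-command the anaphor, but from outside its binding domain.
The anaphor is unbound in its domain → Principle A violation.

Principle A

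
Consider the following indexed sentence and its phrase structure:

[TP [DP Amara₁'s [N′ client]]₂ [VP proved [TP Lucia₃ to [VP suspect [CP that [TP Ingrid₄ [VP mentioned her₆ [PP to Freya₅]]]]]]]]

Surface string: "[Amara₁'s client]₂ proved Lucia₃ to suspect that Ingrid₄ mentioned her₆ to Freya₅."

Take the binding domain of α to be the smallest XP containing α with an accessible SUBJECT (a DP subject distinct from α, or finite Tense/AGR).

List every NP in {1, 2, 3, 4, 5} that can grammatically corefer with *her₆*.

{1, 2, 3}

*her* is a pronoun, so Principle B applies: it must be free in its binding domain.
Binding domain of *her₆*: the embedded TP, whose subject is Ingrid₄.
*Amara₁* and the pronoun do not c-command one another → neither Principle B nor Principle C is at stake; coindexation permitted.
*[Amara₁'s client]₂* c-commands the pronoun but from outside its binding domain, and is not c-commanded by it → coindexation permitted.
*Lucia₃* c-commands the pronoun but from outside its binding domain, and is not c-commanded by it → coindexation permitted.
*Ingrid₄* c-commands the pronoun within its binding domain → coindexation would violate Principle B.
*Freya₅*: the pronoun c-commands this R-expression → coindexation would violate Principle C on *Freya₅*.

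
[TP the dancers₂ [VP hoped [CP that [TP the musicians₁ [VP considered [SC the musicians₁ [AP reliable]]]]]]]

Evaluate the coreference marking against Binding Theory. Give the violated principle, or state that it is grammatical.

The two coindexed NPs are *the musicians₁* (the lower occurrence) and *the musicians₁* (the higher occurrence).
*the musicians₁* (the lower occurrence) is an R-expression. Principle C requires it to be free everywhere.
*the musicians₁* (the higher occurrence) c-commands it and carries the same index.
The R-expression is bound → Principle C violation.

Principle C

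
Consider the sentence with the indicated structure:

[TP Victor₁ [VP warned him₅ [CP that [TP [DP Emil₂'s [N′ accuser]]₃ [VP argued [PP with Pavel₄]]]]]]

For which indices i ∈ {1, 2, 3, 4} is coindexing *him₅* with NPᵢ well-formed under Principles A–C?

*him* is a pronoun, so Principle B applies: it must be free in its binding domain.
Binding domain of *him₅*: the matrix TP, whose subject is Victor₁.
*Victor₁* c-commands the pronoun within its binding domain → coindexation would violate Principle B.
*Emil₂*: the pronoun c-commands this R-expression → coindexation would violate Principle C on *Emil₂*.
*[Emil₂'s accuser]₃*: the pronoun c-commands this R-expression → coindexation would violate Principle C on *[Emil₂'s accuser]₃*.
*Pavel₄*: the pronoun c-commands this R-expression → coindexation would violate Principle C on *Pavel₄*.

none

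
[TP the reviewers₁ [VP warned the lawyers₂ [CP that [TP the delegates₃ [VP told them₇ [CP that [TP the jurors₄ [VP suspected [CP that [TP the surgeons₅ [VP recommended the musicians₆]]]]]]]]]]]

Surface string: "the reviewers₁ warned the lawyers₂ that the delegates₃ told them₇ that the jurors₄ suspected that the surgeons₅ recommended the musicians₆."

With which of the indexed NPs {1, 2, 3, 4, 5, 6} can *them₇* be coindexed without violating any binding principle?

{1, 2}

*them* is a pronoun, so Principle B applies: it must be free in its binding domain.
Binding domain of *them₇*: the embedded TP, whose subject is the delegates₃.
*the reviewers₁* c-commands the pronoun but from outside its binding domain, and is not c-commanded by it → coindexation permitted.
*the lawyers₂* c-commands the pronoun but from outside its binding domain, and is not c-commanded by it → coindexation permitted.
*the delegates₃* c-commands the pronoun within its binding domain → coindexation would violate Principle B.
*the jurors₄*: the pronoun c-commands this R-expression → coindexation would violate Principle C on *the jurors₄*.
*the surgeons₅*: the pronoun c-commands this R-expression → coindexation would violate Principle C on *the surgeons₅*.
*the musicians₆*: the pronoun c-commands this R-expression → coindexation would violate Principle C on *the musicians₆*.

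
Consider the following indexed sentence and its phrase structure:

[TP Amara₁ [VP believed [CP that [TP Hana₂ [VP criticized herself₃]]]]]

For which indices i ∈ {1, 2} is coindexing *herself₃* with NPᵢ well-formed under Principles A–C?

{2}

*herself* is an anaphor, so Principle A applies: it must be bound in its binding domain.
Binding domain of *herself₃*: the embedded TP, whose subject is Hana₂.
*Amara₁* c-commands the anaphor but is outside its binding domain → cannot satisfy Principle A.
*Hana₂* c-commands the anaphor within its binding domain → licit binder.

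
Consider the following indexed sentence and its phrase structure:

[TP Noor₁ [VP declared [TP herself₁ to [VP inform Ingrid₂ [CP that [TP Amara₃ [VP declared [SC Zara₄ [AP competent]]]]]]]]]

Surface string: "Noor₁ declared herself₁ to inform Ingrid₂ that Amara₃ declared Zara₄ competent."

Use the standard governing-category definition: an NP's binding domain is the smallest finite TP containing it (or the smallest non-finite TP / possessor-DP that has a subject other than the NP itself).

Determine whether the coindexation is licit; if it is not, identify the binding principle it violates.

The two coindexed NPs are *Noor₁* and *herself₁*.
*herself₁* is an anaphor; its binding domain is the matrix TP, whose subject is Noor₁. *Noor₁* c-commands it within that domain and shares its index, so Principle A is satisfied.
*Noor₁* is an R-expression; *herself₁* does not c-command it, and no other NP shares its index, so Principle C is satisfied.
All principles are respected.

grammatical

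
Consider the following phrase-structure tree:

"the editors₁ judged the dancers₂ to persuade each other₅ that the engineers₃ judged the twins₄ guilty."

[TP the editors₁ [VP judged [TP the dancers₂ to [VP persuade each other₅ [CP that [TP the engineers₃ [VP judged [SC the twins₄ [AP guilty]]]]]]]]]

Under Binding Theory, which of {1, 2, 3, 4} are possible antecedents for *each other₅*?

*each other* is an anaphor, so Principle A applies: it must be bound in its binding domain.
Binding domain of *each other₅*: the embedded TP, whose subject is the dancers₂.
*the editors₁* c-commands the anaphor but is outside its binding domain → cannot satisfy Principle A.
*the dancers₂* c-commands the anaphor within its binding domain → licit binder.
*the engineers₃* does not c-command the anaphor → cannot bind it.
*the twins₄* does not c-command the anaphor → cannot bind it.

{2}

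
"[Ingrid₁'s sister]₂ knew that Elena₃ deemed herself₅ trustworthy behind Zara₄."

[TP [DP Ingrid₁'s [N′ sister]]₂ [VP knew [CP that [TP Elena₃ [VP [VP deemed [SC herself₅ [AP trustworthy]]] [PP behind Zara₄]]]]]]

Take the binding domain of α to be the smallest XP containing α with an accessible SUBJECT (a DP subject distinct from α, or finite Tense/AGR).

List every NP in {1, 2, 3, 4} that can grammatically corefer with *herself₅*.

*herself* is an anaphor, so Principle A applies: it must be bound in its binding domain.
Binding domain of *herself₅*: the embedded TP, whose subject is Elena₃.
*Ingrid₁* does not c-command the anaphor → cannot bind it.
*[Ingrid₁'s sister]₂* c-commands the anaphor but is outside its binding domain → cannot satisfy Principle A.
*Elena₃* c-commands the anaphor within its binding domain → licit binder.
*Zara₄* does not c-command the anaphor → cannot bind it.

{3}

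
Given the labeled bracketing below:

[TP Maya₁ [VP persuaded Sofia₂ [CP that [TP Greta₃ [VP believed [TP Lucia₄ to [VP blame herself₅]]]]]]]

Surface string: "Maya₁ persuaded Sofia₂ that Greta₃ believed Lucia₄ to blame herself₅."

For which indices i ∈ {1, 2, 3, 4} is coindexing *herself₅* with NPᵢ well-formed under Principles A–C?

{4}

*herself* is an anaphor, so Principle A applies: it must be bound in its binding domain.
Binding domain of *herself₅*: the embedded TP, whose subject is Lucia₄.
*Maya₁* c-commands the anaphor but is outside its binding domain → cannot satisfy Principle A.
*Sofia₂* c-commands the anaphor but is outside its binding domain → cannot satisfy Principle A.
*Greta₃* c-commands the anaphor but is outside its binding domain → cannot satisfy Principle A.
*Lucia₄* c-commands the anaphor within its binding domain → licit binder.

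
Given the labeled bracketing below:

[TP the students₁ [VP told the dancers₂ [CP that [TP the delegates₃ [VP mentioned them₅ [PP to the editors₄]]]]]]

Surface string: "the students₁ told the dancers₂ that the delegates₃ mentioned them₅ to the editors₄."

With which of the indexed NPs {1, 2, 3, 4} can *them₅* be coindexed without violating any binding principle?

{1, 2}

*them* is a pronoun, so Principle B applies: it must be free in its binding domain.
Binding domain of *them₅*: the embedded TP, whose subject is the delegates₃.
*the students₁* c-commands the pronoun but from outside its binding domain, and is not c-commanded by it → coindexation permitted.
*the dancers₂* c-commands the pronoun but from outside its binding domain, and is not c-commanded by it → coindexation permitted.
*the delegates₃* c-commands the pronoun within its binding domain → coindexation would violate Principle B.
*the editors₄*: the pronoun c-commands this R-expression → coindexation would violate Principle C on *the editors₄*.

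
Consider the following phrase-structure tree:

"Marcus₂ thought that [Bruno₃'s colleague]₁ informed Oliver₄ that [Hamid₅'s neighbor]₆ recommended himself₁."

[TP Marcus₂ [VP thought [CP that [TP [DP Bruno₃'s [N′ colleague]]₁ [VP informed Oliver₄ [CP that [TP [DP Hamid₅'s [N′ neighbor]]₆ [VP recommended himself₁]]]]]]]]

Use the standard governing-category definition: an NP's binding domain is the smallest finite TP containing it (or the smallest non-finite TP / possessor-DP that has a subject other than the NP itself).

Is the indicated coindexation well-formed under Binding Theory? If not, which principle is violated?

Principle A

The two coindexed NPs are *[Bruno₃'s colleague]₁* and *himself₁*.
*himself₁* is an anaphor. Principle A requires it to be bound within its binding domain — the embedded TP, whose subject is [Hamid₅'s neighbor]₆.
Within that domain it is c-commanded by *[Hamid₅'s neighbor]₆*, which does not share its index.
*[Bruno₃'s colleague]₁* does c-command the anaphor, but from outside its binding domain.
The anaphor is unbound in its domain → Principle A violation.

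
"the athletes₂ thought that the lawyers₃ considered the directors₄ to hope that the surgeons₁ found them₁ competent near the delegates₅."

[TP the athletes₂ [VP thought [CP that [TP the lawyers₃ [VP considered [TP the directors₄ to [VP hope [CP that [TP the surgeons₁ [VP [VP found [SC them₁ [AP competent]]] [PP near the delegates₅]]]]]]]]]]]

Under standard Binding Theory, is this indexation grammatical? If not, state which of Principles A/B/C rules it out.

Principle B

The two coindexed NPs are *the surgeons₁* and *them₁*.
*them₁* is a pronoun. Its binding domain is the embedded TP, whose subject is the surgeons₁.
*the surgeons₁* c-commands it within that domain and carries the same index.
The pronoun is locally bound → Principle B violation.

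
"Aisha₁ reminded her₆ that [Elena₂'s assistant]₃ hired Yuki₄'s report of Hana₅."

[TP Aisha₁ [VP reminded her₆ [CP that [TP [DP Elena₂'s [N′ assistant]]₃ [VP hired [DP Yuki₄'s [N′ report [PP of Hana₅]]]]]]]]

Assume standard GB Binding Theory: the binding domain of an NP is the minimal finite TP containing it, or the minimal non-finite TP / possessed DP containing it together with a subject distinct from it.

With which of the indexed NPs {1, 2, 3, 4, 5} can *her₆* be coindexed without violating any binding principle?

*her* is a pronoun, so Principle B applies: it must be free in its binding domain.
Binding domain of *her₆*: the matrix TP, whose subject is Aisha₁.
*Aisha₁* c-commands the pronoun within its binding domain → coindexation would violate Principle B.
*Elena₂*: the pronoun c-commands this R-expression → coindexation would violate Principle C on *Elena₂*.
*[Elena₂'s assistant]₃*: the pronoun c-commands this R-expression → coindexation would violate Principle C on *[Elena₂'s assistant]₃*.
*Yuki₄*: the pronoun c-commands this R-expression → coindexation would violate Principle C on *Yuki₄*.
*Hana₅*: the pronoun c-commands this R-expression → coindexation would violate Principle C on *Hana₅*.

none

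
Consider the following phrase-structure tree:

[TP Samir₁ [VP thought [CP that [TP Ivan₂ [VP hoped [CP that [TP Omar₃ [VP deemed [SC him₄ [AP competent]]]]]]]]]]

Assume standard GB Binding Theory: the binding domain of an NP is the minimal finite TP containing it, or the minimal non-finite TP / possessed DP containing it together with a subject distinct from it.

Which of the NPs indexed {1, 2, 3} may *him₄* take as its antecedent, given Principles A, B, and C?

*him* is a pronoun, so Principle B applies: it must be free in its binding domain.
Binding domain of *him₄*: the embedded TP, whose subject is Omar₃.
*Samir₁* c-commands the pronoun but from outside its binding domain, and is not c-commanded by it → coindexation permitted.
*Ivan₂* c-commands the pronoun but from outside its binding domain, and is not c-commanded by it → coindexation permitted.
*Omar₃* c-commands the pronoun within its binding domain → coindexation would violate Principle B.

{1, 2}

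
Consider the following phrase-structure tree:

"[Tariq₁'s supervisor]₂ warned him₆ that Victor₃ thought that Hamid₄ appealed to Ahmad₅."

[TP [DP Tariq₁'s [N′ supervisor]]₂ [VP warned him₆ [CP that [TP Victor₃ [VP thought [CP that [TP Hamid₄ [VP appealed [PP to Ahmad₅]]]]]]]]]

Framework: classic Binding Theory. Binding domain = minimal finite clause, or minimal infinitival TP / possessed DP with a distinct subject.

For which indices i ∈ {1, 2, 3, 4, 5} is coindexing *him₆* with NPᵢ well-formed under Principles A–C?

*him* is a pronoun, so Principle B applies: it must be free in its binding domain.
Binding domain of *him₆*: the matrix TP, whose subject is [Tariq₁'s supervisor]₂.
*Tariq₁* and the pronoun do not c-command one another → neither Principle B nor Principle C is at stake; coindexation permitted.
*[Tariq₁'s supervisor]₂* c-commands the pronoun within its binding domain → coindexation would violate Principle B.
*Victor₃*: the pronoun c-commands this R-expression → coindexation would violate Principle C on *Victor₃*.
*Hamid₄*: the pronoun c-commands this R-expression → coindexation would violate Principle C on *Hamid₄*.
*Ahmad₅*: the pronoun c-commands this R-expression → coindexation would violate Principle C on *Ahmad₅*.

{1}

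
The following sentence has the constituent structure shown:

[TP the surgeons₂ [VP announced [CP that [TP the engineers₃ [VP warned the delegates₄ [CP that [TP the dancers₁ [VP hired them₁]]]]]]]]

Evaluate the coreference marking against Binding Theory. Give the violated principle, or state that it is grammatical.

The two coindexed NPs are *the dancers₁* and *them₁*.
*them₁* is a pronoun. Its binding domain is the embedded TP, whose subject is the dancers₁.
*the dancers₁* c-commands it within that domain and carries the same index.
The pronoun is locally bound → Principle B violation.

Principle B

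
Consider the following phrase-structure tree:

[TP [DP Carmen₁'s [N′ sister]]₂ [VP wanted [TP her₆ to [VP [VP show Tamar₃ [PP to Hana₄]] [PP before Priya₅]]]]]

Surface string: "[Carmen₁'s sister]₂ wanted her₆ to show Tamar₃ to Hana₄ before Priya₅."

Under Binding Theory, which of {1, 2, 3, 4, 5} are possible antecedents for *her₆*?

*her* is a pronoun, so Principle B applies: it must be free in its binding domain.
Binding domain of *her₆*: the matrix TP, whose subject is [Carmen₁'s sister]₂.
*Carmen₁* and the pronoun do not c-command one another → neither Principle B nor Principle C is at stake; coindexation permitted.
*[Carmen₁'s sister]₂* c-commands the pronoun within its binding domain → coindexation would violate Principle B.
*Tamar₃*: the pronoun c-commands this R-expression → coindexation would violate Principle C on *Tamar₃*.
*Hana₄*: the pronoun c-commands this R-expression → coindexation would violate Principle C on *Hana₄*.
*Priya₅*: the pronoun c-commands this R-expression → coindexation would violate Principle C on *Priya₅*.

{1}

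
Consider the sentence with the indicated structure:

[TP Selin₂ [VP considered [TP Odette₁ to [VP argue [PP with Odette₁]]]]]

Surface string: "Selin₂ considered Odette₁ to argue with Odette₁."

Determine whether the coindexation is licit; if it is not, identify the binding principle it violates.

Principle C

The two coindexed NPs are *Odette₁* (the higher occurrence) and *Odette₁* (the lower occurrence).
*Odette₁* (the lower occurrence) is an R-expression. Principle C requires it to be free everywhere.
*Odette₁* (the higher occurrence) c-commands it and carries the same index.
The R-expression is bound → Principle C violation.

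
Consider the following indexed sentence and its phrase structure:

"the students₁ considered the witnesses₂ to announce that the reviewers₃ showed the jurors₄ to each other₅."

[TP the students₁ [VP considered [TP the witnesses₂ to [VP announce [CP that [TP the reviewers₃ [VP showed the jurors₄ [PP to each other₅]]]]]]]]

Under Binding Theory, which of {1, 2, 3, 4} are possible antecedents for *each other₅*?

*each other* is an anaphor, so Principle A applies: it must be bound in its binding domain.
Binding domain of *each other₅*: the embedded TP, whose subject is the reviewers₃.
*the students₁* c-commands the anaphor but is outside its binding domain → cannot satisfy Principle A.
*the witnesses₂* c-commands the anaphor but is outside its binding domain → cannot satisfy Principle A.
*the reviewers₃* c-commands the anaphor within its binding domain → licit binder.
*the jurors₄* c-commands the anaphor within its binding domain → licit binder.

{3, 4}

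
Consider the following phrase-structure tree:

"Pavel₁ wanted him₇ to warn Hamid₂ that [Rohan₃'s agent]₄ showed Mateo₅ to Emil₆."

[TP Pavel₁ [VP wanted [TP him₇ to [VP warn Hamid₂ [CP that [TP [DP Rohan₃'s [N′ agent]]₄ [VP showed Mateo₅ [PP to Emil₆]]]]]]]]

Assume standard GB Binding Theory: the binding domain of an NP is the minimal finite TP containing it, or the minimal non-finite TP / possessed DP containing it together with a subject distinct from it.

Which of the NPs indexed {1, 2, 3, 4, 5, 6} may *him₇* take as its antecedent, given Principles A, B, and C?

*him* is a pronoun, so Principle B applies: it must be free in its binding domain.
Binding domain of *him₇*: the matrix TP, whose subject is Pavel₁.
*Pavel₁* c-commands the pronoun within its binding domain → coindexation would violate Principle B.
*Hamid₂*: the pronoun c-commands this R-expression → coindexation would violate Principle C on *Hamid₂*.
*Rohan₃*: the pronoun c-commands this R-expression → coindexation would violate Principle C on *Rohan₃*.
*[Rohan₃'s agent]₄*: the pronoun c-commands this R-expression → coindexation would violate Principle C on *[Rohan₃'s agent]₄*.
*Mateo₅*: the pronoun c-commands this R-expression → coindexation would violate Principle C on *Mateo₅*.
*Emil₆*: the pronoun c-commands this R-expression → coindexation would violate Principle C on *Emil₆*.

none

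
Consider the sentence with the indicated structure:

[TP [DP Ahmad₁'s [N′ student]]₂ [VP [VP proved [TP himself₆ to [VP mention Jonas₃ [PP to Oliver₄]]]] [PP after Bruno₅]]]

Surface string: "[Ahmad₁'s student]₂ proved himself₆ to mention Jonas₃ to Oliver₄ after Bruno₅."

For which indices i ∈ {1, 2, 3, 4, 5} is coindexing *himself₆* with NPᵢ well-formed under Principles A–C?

*himself* is an anaphor, so Principle A applies: it must be bound in its binding domain.
Binding domain of *himself₆*: the matrix TP, whose subject is [Ahmad₁'s student]₂.
*Ahmad₁* does not c-command the anaphor → cannot bind it.
*[Ahmad₁'s student]₂* c-commands the anaphor within its binding domain → licit binder.
*Jonas₃* does not c-command the anaphor → cannot bind it.
*Oliver₄* does not c-command the anaphor → cannot bind it.
*Bruno₅* does not c-command the anaphor → cannot bind it.

{2}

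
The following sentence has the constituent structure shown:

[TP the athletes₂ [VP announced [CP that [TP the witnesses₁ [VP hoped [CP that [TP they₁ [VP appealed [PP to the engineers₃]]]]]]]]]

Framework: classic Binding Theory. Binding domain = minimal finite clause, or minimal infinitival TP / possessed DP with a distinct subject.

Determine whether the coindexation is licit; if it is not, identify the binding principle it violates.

The two coindexed NPs are *the witnesses₁* and *they₁*.
*they₁* is a pronoun; nothing c-commands it within its binding domain (the embedded TP.), so Principle B holds trivially.
*the witnesses₁* is an R-expression; *they₁* does not c-command it, and no other NP shares its index, so Principle C is satisfied.
All principles are respected.

grammatical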